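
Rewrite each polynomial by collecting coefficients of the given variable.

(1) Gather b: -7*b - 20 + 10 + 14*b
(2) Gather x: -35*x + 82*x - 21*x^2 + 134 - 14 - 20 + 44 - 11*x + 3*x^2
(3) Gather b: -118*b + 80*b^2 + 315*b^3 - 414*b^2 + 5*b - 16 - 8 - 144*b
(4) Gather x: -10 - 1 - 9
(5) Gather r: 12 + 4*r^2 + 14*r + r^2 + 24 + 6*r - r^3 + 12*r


(1) = 7*b - 10
(2) = -18*x^2 + 36*x + 144
(3) = 315*b^3 - 334*b^2 - 257*b - 24
(4) = -20
(5) = -r^3 + 5*r^2 + 32*r + 36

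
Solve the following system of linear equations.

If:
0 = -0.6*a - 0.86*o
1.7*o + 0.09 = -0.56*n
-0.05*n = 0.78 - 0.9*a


Then:
a = 0.97
n = 1.90
o = -0.68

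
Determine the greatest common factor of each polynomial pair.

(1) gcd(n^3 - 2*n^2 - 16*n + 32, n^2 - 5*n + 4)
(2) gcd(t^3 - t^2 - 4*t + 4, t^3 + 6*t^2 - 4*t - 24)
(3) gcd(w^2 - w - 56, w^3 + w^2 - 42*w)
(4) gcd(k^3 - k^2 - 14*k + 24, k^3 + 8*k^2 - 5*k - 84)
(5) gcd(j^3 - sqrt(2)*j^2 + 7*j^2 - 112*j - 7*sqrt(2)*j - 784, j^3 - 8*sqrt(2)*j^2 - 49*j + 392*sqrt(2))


(1) = gcd((n - 4)*(n - 2)*(n + 4), (n - 4)*(n - 1)) = n - 4
(2) = gcd((t - 2)*(t - 1)*(t + 2), (t - 2)*(t + 2)*(t + 6)) = t^2 - 4
(3) = gcd((w - 8)*(w + 7), w*(w - 6)*(w + 7)) = w + 7
(4) = gcd((k - 3)*(k - 2)*(k + 4), (k - 3)*(k + 4)*(k + 7)) = k^2 + k - 12
(5) = gcd((j + 7)*(j - 8*sqrt(2))*(j + 7*sqrt(2)), (j - 7)*(j + 7)*(j - 8*sqrt(2))) = j^2 + j*(7 - 8*sqrt(2)) - 56*sqrt(2)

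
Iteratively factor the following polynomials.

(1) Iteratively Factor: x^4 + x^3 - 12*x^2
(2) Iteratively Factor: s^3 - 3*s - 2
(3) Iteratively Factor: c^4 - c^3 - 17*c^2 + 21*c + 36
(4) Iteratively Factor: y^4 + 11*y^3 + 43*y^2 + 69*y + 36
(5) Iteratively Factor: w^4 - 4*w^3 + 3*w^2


(1) = (x + 4)*(x^3 - 3*x^2) = x*(x + 4)*(x^2 - 3*x) = x*(x - 3)*(x + 4)*(x)
(2) = (s + 1)*(s^2 - s - 2) = (s - 2)*(s + 1)*(s + 1)
(3) = (c - 3)*(c^3 + 2*c^2 - 11*c - 12) = (c - 3)^2*(c^2 + 5*c + 4) = (c - 3)^2*(c + 4)*(c + 1)
(4) = (y + 4)*(y^3 + 7*y^2 + 15*y + 9) = (y + 3)*(y + 4)*(y^2 + 4*y + 3) = (y + 3)^2*(y + 4)*(y + 1)
(5) = (w)*(w^3 - 4*w^2 + 3*w) = w^2*(w^2 - 4*w + 3) = w^2*(w - 3)*(w - 1)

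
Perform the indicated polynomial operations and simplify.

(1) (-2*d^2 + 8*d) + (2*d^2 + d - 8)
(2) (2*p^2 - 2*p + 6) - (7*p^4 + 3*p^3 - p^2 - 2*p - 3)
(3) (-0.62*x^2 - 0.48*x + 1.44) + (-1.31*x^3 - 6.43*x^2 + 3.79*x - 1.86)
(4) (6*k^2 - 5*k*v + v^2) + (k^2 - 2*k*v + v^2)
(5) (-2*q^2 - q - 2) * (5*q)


(1) = 9*d - 8
(2) = -7*p^4 - 3*p^3 + 3*p^2 + 9
(3) = -1.31*x^3 - 7.05*x^2 + 3.31*x - 0.42
(4) = 7*k^2 - 7*k*v + 2*v^2
(5) = -10*q^3 - 5*q^2 - 10*q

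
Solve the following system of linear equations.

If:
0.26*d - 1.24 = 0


Then:
d = 4.77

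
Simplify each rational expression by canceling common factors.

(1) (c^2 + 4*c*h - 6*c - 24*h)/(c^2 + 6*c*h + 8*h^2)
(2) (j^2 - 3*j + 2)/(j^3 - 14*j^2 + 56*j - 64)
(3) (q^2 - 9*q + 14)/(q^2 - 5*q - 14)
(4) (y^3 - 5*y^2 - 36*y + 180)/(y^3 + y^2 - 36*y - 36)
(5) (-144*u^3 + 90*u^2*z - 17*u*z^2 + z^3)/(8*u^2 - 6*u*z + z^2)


(1) = (c - 6)/(c + 2*h)
(2) = (j - 1)/(j^2 - 12*j + 32)
(3) = (q - 2)/(q + 2)
(4) = (y - 5)/(y + 1)
(5) = (-144*u^3 + 90*u^2*z - 17*u*z^2 + z^3)/(8*u^2 - 6*u*z + z^2)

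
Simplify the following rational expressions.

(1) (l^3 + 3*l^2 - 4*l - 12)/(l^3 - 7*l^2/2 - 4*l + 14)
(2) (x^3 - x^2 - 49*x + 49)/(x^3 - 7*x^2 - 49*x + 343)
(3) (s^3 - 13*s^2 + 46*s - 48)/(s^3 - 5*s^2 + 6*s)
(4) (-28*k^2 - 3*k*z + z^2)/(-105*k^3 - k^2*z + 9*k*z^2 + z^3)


(1) = (2*l + 6)/(2*l - 7)
(2) = (x - 1)/(x - 7)
(3) = (s - 8)/s
(4) = (-28*k^2 - 3*k*z + z^2)/(-105*k^3 - k^2*z + 9*k*z^2 + z^3)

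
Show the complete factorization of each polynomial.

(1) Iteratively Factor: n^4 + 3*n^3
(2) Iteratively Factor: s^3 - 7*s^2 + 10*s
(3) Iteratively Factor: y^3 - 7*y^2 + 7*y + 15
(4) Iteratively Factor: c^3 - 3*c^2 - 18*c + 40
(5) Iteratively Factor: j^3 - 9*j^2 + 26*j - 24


(1) = (n + 3)*(n^3) = n*(n + 3)*(n^2) = n^2*(n + 3)*(n)
(2) = (s - 2)*(s^2 - 5*s) = (s - 5)*(s - 2)*(s)
(3) = (y - 5)*(y^2 - 2*y - 3) = (y - 5)*(y - 3)*(y + 1)
(4) = (c + 4)*(c^2 - 7*c + 10) = (c - 5)*(c + 4)*(c - 2)
(5) = (j - 2)*(j^2 - 7*j + 12) = (j - 4)*(j - 2)*(j - 3)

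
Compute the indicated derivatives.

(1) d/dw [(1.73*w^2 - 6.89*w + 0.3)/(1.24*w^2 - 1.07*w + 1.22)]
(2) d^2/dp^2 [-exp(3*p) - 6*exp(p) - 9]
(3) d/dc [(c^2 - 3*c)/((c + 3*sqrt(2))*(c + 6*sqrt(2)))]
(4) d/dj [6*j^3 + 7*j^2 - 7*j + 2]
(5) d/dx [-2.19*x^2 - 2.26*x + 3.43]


(1) = (6.6925*w^2 + 3.4772*w - 8.0848)/(1.5376*w^4 - 2.6536*w^3 + 4.1705*w^2 - 2.6108*w + 1.4884)
(2) = (-9*exp(2*p) - 6)*exp(p)
(3) = 3*(c^2 + 3*sqrt(2)*c^2 + 24*c - 36)/(c^4 + 18*sqrt(2)*c^3 + 234*c^2 + 648*sqrt(2)*c + 1296)
(4) = 18*j^2 + 14*j - 7
(5) = -4.38*x - 2.26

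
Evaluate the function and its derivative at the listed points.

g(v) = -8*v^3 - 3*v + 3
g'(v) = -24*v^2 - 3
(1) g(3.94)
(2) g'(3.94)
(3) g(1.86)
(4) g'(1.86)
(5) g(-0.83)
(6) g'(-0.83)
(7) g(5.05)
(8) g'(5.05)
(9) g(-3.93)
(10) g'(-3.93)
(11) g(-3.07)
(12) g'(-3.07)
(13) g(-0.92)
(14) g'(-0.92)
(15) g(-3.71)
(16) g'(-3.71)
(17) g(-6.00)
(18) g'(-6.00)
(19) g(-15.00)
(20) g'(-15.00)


(1) = -498.12
(2) = -375.57
(3) = -54.06
(4) = -86.03
(5) = 10.06
(6) = -19.53
(7) = -1042.45
(8) = -615.06
(9) = 500.38
(10) = -373.68
(11) = 243.69
(12) = -229.20
(13) = 11.99
(14) = -23.31
(15) = 422.65
(16) = -333.34
(17) = 1749.00
(18) = -867.00
(19) = 27048.00
(20) = -5403.00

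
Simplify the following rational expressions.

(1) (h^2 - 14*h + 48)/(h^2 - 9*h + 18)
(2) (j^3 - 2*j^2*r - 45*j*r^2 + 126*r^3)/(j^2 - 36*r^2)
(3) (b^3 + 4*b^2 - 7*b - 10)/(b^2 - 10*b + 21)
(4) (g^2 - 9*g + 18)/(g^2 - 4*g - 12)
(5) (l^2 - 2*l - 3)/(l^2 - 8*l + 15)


(1) = (h - 8)/(h - 3)
(2) = (j^2 + 4*j*r - 21*r^2)/(j + 6*r)
(3) = (b^3 + 4*b^2 - 7*b - 10)/(b^2 - 10*b + 21)
(4) = (g - 3)/(g + 2)
(5) = (l + 1)/(l - 5)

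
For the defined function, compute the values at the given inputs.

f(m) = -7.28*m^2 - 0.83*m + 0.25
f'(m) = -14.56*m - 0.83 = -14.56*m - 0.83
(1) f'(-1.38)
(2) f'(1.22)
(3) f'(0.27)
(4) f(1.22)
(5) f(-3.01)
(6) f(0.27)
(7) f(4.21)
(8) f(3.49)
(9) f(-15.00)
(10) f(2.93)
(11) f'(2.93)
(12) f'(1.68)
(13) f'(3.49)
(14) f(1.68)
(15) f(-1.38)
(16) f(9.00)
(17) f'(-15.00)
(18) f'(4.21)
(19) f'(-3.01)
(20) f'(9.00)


(1) = 19.26
(2) = -18.59
(3) = -4.76
(4) = -11.60
(5) = -63.21
(6) = -0.50
(7) = -132.28
(8) = -91.32
(9) = -1625.30
(10) = -64.68
(11) = -43.49
(12) = -25.29
(13) = -51.64
(14) = -21.69
(15) = -12.47
(16) = -596.90
(17) = 217.57
(18) = -62.13
(19) = 43.00
(20) = -131.87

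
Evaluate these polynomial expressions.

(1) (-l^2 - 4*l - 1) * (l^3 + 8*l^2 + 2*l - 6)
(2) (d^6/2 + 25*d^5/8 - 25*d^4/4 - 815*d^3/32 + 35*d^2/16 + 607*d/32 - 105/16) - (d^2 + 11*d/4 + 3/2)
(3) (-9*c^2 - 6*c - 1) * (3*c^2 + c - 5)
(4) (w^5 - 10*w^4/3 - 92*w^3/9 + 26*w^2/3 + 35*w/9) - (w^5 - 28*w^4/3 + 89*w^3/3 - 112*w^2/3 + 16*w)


(1) = -l^5 - 12*l^4 - 35*l^3 - 10*l^2 + 22*l + 6
(2) = d^6/2 + 25*d^5/8 - 25*d^4/4 - 815*d^3/32 + 19*d^2/16 + 519*d/32 - 129/16
(3) = -27*c^4 - 27*c^3 + 36*c^2 + 29*c + 5
(4) = 6*w^4 - 359*w^3/9 + 46*w^2 - 109*w/9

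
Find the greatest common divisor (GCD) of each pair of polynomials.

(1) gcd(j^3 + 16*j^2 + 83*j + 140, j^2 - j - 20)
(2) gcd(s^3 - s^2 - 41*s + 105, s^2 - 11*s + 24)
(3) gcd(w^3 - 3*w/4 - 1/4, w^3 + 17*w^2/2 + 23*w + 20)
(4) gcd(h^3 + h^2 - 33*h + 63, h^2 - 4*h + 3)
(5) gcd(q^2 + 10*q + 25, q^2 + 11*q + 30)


(1) = gcd((j + 4)*(j + 5)*(j + 7), (j - 5)*(j + 4)) = j + 4
(2) = s - 3
(3) = gcd((w - 1)*(w + 1/2)^2, (w + 2)*(w + 5/2)*(w + 4)) = 1
(4) = gcd((h - 3)^2*(h + 7), (h - 3)*(h - 1)) = h - 3
(5) = gcd((q + 5)^2, (q + 5)*(q + 6)) = q + 5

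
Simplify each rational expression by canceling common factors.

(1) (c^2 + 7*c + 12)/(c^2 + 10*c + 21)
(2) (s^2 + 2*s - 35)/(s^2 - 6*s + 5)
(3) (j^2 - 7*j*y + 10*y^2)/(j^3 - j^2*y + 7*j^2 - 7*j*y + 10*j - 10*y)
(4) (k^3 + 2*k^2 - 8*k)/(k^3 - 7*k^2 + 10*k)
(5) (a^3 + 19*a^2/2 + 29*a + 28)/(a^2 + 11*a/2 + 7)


(1) = (c + 4)/(c + 7)
(2) = (s + 7)/(s - 1)
(3) = (-j^2 + 7*j*y - 10*y^2)/(-j^3 + j^2*y - 7*j^2 + 7*j*y - 10*j + 10*y)
(4) = (k + 4)/(k - 5)
(5) = a + 4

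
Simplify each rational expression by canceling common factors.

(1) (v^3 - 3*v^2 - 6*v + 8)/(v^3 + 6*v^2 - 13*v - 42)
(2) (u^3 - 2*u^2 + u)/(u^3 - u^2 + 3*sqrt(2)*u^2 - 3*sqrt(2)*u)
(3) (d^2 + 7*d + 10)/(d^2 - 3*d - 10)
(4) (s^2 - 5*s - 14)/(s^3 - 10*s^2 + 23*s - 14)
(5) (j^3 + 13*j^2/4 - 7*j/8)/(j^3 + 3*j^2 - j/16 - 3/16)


(1) = (v^2 - 5*v + 4)/(v^2 + 4*v - 21)
(2) = (u - 1)/(u + 3*sqrt(2))
(3) = (d + 5)/(d - 5)
(4) = (s + 2)/(s^2 - 3*s + 2)
(5) = (4*j^2 + 14*j)/(4*j^2 + 13*j + 3)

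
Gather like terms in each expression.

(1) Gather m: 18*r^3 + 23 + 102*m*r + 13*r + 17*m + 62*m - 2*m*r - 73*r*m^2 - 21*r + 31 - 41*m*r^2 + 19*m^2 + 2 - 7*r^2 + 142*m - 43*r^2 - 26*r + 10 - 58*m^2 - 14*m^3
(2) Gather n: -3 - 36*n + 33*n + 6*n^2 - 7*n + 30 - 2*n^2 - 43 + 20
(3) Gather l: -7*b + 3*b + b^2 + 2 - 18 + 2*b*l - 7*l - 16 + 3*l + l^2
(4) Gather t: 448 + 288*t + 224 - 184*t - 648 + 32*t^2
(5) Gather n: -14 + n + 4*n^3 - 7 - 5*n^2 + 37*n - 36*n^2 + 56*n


(1) = -14*m^3 + m^2*(-73*r - 39) + m*(-41*r^2 + 100*r + 221) + 18*r^3 - 50*r^2 - 34*r + 66
(2) = 4*n^2 - 10*n + 4
(3) = b^2 - 4*b + l^2 + l*(2*b - 4) - 32
(4) = 32*t^2 + 104*t + 24
(5) = 4*n^3 - 41*n^2 + 94*n - 21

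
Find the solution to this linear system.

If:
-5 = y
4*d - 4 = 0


Then:
d = 1
y = -5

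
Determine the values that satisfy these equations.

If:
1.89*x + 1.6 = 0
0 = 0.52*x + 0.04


Then:
No Solution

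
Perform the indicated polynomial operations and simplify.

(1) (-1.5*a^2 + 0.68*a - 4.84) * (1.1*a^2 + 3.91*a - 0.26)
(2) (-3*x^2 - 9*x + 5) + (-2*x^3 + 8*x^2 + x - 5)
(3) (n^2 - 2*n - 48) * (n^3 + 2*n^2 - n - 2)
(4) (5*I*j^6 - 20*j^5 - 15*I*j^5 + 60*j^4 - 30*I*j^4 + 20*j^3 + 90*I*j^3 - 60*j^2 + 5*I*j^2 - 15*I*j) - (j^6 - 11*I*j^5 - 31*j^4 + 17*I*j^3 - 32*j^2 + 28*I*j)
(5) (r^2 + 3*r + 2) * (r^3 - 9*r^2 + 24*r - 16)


(1) = -1.65*a^4 - 5.117*a^3 - 2.2752*a^2 - 19.1012*a + 1.2584
(2) = -2*x^3 + 5*x^2 - 8*x
(3) = n^5 - 53*n^3 - 96*n^2 + 52*n + 96
(4) = -j^6 + 5*I*j^6 - 20*j^5 - 4*I*j^5 + 91*j^4 - 30*I*j^4 + 20*j^3 + 73*I*j^3 - 28*j^2 + 5*I*j^2 - 43*I*j
(5) = r^5 - 6*r^4 - r^3 + 38*r^2 - 32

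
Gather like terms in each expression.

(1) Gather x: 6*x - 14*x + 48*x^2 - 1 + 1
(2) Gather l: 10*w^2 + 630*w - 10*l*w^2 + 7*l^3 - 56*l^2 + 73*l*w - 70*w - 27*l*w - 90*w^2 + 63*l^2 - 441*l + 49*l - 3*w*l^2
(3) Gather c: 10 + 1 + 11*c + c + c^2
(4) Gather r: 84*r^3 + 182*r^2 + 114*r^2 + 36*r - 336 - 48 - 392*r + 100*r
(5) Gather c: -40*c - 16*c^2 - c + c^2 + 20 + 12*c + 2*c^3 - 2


(1) = 48*x^2 - 8*x
(2) = 7*l^3 + l^2*(7 - 3*w) + l*(-10*w^2 + 46*w - 392) - 80*w^2 + 560*w
(3) = c^2 + 12*c + 11
(4) = 84*r^3 + 296*r^2 - 256*r - 384
(5) = 2*c^3 - 15*c^2 - 29*c + 18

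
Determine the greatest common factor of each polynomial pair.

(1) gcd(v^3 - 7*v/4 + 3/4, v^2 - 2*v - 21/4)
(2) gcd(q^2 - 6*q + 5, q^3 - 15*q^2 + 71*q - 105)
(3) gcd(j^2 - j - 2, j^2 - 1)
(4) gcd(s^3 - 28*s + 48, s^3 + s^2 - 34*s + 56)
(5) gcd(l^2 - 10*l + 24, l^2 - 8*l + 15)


(1) = gcd((v - 1)*(v - 1/2)*(v + 3/2), (v - 7/2)*(v + 3/2)) = v + 3/2
(2) = q - 5
(3) = j + 1
(4) = gcd((s - 4)*(s - 2)*(s + 6), (s - 4)*(s - 2)*(s + 7)) = s^2 - 6*s + 8
(5) = gcd((l - 6)*(l - 4), (l - 5)*(l - 3)) = 1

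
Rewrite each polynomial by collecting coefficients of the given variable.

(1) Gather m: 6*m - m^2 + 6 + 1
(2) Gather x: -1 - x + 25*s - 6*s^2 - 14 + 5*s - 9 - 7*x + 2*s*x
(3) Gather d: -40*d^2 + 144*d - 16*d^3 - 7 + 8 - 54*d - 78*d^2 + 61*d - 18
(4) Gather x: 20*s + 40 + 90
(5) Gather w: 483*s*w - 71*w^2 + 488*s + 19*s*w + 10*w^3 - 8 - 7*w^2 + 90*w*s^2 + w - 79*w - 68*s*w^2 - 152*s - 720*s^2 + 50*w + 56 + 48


(1) = -m^2 + 6*m + 7
(2) = -6*s^2 + 30*s + x*(2*s - 8) - 24
(3) = -16*d^3 - 118*d^2 + 151*d - 17
(4) = 20*s + 130
(5) = -720*s^2 + 336*s + 10*w^3 + w^2*(-68*s - 78) + w*(90*s^2 + 502*s - 28) + 96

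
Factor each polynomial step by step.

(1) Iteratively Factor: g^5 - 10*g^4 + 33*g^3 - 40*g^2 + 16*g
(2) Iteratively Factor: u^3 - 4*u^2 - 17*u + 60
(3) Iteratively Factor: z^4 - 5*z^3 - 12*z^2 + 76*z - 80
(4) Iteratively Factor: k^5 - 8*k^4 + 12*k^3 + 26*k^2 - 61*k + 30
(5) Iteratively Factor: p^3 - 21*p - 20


(1) = (g - 1)*(g^4 - 9*g^3 + 24*g^2 - 16*g) = (g - 4)*(g - 1)*(g^3 - 5*g^2 + 4*g) = (g - 4)^2*(g - 1)*(g^2 - g) = (g - 4)^2*(g - 1)^2*(g)
(2) = (u + 4)*(u^2 - 8*u + 15) = (u - 5)*(u + 4)*(u - 3)
(3) = (z - 2)*(z^3 - 3*z^2 - 18*z + 40) = (z - 2)*(z + 4)*(z^2 - 7*z + 10) = (z - 5)*(z - 2)*(z + 4)*(z - 2)
(4) = (k - 3)*(k^4 - 5*k^3 - 3*k^2 + 17*k - 10) = (k - 5)*(k - 3)*(k^3 - 3*k + 2) = (k - 5)*(k - 3)*(k - 1)*(k^2 + k - 2) = (k - 5)*(k - 3)*(k - 1)^2*(k + 2)
(5) = (p + 4)*(p^2 - 4*p - 5) = (p + 1)*(p + 4)*(p - 5)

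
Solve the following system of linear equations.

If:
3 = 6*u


Then:
u = 1/2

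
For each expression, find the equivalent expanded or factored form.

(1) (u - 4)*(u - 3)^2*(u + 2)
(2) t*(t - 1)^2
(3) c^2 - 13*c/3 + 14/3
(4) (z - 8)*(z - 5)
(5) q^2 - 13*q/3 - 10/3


(1) = u^4 - 8*u^3 + 13*u^2 + 30*u - 72
(2) = t^3 - 2*t^2 + t
(3) = (c - 7/3)*(c - 2)
(4) = z^2 - 13*z + 40
(5) = (q - 5)*(q + 2/3)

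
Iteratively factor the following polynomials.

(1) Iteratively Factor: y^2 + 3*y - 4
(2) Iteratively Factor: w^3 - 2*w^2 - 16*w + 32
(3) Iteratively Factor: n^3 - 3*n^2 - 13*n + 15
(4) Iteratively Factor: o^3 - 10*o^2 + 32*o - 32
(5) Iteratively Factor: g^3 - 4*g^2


(1) = (y - 1)*(y + 4)
(2) = (w + 4)*(w^2 - 6*w + 8) = (w - 4)*(w + 4)*(w - 2)
(3) = (n - 1)*(n^2 - 2*n - 15) = (n - 1)*(n + 3)*(n - 5)
(4) = (o - 4)*(o^2 - 6*o + 8) = (o - 4)*(o - 2)*(o - 4)
(5) = (g - 4)*(g^2) = g*(g - 4)*(g)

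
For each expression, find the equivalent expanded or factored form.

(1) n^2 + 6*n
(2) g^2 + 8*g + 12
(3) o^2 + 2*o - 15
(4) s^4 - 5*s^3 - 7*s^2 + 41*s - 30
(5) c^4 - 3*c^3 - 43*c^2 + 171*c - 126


(1) = n*(n + 6)
(2) = (g + 2)*(g + 6)
(3) = (o - 3)*(o + 5)
(4) = (s - 5)*(s - 2)*(s - 1)*(s + 3)
(5) = (c - 6)*(c - 3)*(c - 1)*(c + 7)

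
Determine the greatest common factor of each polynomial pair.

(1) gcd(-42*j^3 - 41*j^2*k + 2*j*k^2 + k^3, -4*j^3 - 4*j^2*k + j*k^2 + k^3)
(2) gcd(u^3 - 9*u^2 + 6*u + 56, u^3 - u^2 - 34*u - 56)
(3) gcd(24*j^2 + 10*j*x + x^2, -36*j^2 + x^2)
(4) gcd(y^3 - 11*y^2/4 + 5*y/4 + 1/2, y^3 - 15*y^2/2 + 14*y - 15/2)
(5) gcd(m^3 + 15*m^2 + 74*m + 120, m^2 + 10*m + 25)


(1) = gcd((-6*j + k)*(j + k)*(7*j + k), (-2*j + k)*(j + k)*(2*j + k)) = j + k
(2) = u^2 - 5*u - 14
(3) = gcd((4*j + x)*(6*j + x), (-6*j + x)*(6*j + x)) = 6*j + x
(4) = y - 1
(5) = m + 5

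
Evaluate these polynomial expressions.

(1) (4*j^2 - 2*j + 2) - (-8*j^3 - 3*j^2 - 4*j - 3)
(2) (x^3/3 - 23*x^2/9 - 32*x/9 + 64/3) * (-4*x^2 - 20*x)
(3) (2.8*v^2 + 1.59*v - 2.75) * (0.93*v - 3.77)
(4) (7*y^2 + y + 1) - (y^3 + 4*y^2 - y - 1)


(1) = 8*j^3 + 7*j^2 + 2*j + 5
(2) = -4*x^5/3 + 32*x^4/9 + 196*x^3/3 - 128*x^2/9 - 1280*x/3
(3) = 2.604*v^3 - 9.0773*v^2 - 8.5518*v + 10.3675
(4) = -y^3 + 3*y^2 + 2*y + 2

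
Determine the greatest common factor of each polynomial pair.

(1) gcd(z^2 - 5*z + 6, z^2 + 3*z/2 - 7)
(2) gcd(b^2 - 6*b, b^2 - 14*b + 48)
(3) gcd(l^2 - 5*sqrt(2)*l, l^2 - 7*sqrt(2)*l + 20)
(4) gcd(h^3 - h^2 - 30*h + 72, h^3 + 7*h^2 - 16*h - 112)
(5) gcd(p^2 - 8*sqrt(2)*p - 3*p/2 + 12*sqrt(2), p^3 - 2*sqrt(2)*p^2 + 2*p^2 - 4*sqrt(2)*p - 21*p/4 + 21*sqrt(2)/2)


(1) = gcd((z - 3)*(z - 2), (z - 2)*(z + 7/2)) = z - 2
(2) = gcd(b*(b - 6), (b - 8)*(b - 6)) = b - 6
(3) = gcd(l*(l - 5*sqrt(2)), (l - 5*sqrt(2))*(l - 2*sqrt(2))) = l - 5*sqrt(2)
(4) = gcd((h - 4)*(h - 3)*(h + 6), (h - 4)*(h + 4)*(h + 7)) = h - 4
(5) = p - 3/2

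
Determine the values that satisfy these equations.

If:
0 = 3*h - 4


Then:
h = 4/3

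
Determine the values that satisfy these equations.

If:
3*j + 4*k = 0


Then:
j = -4*k/3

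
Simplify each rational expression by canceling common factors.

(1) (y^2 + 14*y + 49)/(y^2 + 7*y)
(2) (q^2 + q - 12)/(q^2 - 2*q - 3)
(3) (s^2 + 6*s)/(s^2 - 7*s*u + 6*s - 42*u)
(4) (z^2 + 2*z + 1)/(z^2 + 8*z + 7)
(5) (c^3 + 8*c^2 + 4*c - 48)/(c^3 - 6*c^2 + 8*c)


(1) = (y + 7)/y
(2) = (q + 4)/(q + 1)
(3) = s/(s - 7*u)
(4) = (z + 1)/(z + 7)
(5) = (c^2 + 10*c + 24)/(c^2 - 4*c)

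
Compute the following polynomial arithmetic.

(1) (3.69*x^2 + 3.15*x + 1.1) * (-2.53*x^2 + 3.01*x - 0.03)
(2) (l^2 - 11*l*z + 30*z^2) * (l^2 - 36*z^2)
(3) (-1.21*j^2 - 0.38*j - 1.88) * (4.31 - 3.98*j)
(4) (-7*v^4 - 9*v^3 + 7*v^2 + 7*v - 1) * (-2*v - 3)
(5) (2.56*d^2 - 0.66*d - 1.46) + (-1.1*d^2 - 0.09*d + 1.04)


(1) = -9.3357*x^4 + 3.1374*x^3 + 6.5878*x^2 + 3.2165*x - 0.033
(2) = l^4 - 11*l^3*z - 6*l^2*z^2 + 396*l*z^3 - 1080*z^4
(3) = 4.8158*j^3 - 3.7027*j^2 + 5.8446*j - 8.1028
(4) = 14*v^5 + 39*v^4 + 13*v^3 - 35*v^2 - 19*v + 3
(5) = 1.46*d^2 - 0.75*d - 0.42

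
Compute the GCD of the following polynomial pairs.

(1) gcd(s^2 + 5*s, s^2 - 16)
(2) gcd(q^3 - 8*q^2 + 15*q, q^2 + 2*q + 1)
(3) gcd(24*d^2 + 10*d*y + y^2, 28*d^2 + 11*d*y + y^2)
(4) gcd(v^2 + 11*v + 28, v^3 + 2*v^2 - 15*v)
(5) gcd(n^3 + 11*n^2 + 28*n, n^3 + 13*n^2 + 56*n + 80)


(1) = 1
(2) = 1
(3) = gcd((4*d + y)*(6*d + y), (4*d + y)*(7*d + y)) = 4*d + y
(4) = 1
(5) = n + 4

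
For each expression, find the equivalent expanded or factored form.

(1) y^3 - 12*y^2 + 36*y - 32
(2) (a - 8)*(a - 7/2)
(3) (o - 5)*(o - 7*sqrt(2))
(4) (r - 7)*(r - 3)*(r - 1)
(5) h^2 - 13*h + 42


(1) = (y - 8)*(y - 2)^2
(2) = a^2 - 23*a/2 + 28
(3) = o^2 - 7*sqrt(2)*o - 5*o + 35*sqrt(2)
(4) = r^3 - 11*r^2 + 31*r - 21
(5) = (h - 7)*(h - 6)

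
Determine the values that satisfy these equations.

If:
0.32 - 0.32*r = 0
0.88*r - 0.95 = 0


Then:
No Solution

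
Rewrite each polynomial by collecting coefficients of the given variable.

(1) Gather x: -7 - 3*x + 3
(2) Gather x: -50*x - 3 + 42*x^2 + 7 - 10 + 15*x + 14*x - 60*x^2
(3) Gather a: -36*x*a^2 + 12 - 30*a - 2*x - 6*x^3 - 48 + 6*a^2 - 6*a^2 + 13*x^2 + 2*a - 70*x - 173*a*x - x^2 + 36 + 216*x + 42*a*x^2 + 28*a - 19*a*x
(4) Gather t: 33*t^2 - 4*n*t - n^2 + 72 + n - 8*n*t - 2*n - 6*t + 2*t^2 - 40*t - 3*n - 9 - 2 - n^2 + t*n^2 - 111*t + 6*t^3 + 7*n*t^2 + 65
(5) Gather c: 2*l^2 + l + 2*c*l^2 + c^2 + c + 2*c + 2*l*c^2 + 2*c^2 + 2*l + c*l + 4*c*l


(1) = -3*x - 4
(2) = -18*x^2 - 21*x - 6
(3) = -36*a^2*x + a*(42*x^2 - 192*x) - 6*x^3 + 12*x^2 + 144*x
(4) = -2*n^2 - 4*n + 6*t^3 + t^2*(7*n + 35) + t*(n^2 - 12*n - 157) + 126
(5) = c^2*(2*l + 3) + c*(2*l^2 + 5*l + 3) + 2*l^2 + 3*l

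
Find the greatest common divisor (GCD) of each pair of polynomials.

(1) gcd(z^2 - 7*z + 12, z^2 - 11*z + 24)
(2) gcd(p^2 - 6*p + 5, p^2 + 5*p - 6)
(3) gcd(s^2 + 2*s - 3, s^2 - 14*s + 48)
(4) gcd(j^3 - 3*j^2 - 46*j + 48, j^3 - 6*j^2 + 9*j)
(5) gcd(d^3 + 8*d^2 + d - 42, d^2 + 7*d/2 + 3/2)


(1) = gcd((z - 4)*(z - 3), (z - 8)*(z - 3)) = z - 3
(2) = p - 1
(3) = 1
(4) = 1
(5) = gcd((d - 2)*(d + 3)*(d + 7), (d + 1/2)*(d + 3)) = d + 3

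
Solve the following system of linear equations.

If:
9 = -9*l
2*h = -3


Then:
h = -3/2
l = -1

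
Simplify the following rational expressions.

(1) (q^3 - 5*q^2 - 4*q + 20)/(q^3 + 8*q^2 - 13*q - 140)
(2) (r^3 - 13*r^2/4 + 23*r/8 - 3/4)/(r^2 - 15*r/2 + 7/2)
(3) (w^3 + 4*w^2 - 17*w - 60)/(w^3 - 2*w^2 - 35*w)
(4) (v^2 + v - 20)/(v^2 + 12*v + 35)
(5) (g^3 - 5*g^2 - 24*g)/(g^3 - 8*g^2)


(1) = (q^3 - 5*q^2 - 4*q + 20)/(q^3 + 8*q^2 - 13*q - 140)
(2) = (4*r^2 - 11*r + 6)/(4*r - 28)
(3) = (w^2 - w - 12)/(w^2 - 7*w)
(4) = (v - 4)/(v + 7)
(5) = (g + 3)/g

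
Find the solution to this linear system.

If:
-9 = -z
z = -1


Then:
No Solution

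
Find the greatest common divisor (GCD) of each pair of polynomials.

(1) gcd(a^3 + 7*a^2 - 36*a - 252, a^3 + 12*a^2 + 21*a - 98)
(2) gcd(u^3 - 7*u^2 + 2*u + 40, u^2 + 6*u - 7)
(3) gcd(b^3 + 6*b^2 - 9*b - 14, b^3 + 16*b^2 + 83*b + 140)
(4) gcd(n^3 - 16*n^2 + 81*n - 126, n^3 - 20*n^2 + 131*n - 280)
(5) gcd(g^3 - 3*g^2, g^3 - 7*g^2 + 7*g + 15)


(1) = gcd((a - 6)*(a + 6)*(a + 7), (a - 2)*(a + 7)^2) = a + 7
(2) = gcd((u - 5)*(u - 4)*(u + 2), (u - 1)*(u + 7)) = 1
(3) = b + 7
(4) = n - 7
(5) = gcd(g^2*(g - 3), (g - 5)*(g - 3)*(g + 1)) = g - 3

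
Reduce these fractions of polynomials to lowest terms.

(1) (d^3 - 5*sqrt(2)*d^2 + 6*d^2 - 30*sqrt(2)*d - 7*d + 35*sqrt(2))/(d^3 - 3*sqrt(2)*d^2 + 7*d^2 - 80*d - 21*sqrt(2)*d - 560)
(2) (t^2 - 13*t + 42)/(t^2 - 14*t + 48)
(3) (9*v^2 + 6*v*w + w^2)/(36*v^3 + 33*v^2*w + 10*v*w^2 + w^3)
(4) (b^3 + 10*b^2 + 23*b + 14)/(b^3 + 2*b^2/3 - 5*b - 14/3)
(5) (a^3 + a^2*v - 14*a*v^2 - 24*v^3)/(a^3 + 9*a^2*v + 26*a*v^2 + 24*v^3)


(1) = (d^2 + d*(-5*sqrt(2) - 1) + 5*sqrt(2))/(d^2 - 3*sqrt(2)*d - 80)
(2) = (t - 7)/(t - 8)
(3) = 1/(4*v + w)
(4) = (3*b + 21)/(3*b - 7)
(5) = (a - 4*v)/(a + 4*v)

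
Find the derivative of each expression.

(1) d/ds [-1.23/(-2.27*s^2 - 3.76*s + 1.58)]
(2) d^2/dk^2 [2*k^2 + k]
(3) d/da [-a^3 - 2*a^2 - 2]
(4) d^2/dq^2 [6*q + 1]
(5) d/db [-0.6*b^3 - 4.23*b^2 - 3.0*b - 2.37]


(1) = (-5.5842*s - 4.6248)/(2.27*s^2 + 3.76*s - 1.58)^2
(2) = 4
(3) = a*(-3*a - 4)
(4) = 0
(5) = -1.8*b^2 - 8.46*b - 3.0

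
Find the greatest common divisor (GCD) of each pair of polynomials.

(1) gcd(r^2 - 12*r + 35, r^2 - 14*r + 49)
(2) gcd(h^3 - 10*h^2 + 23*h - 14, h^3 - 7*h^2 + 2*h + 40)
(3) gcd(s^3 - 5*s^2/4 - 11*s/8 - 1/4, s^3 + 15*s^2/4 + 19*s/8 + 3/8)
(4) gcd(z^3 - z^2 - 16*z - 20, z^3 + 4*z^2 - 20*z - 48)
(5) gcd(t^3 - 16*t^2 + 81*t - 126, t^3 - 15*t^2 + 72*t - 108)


(1) = r - 7
(2) = gcd((h - 7)*(h - 2)*(h - 1), (h - 5)*(h - 4)*(h + 2)) = 1
(3) = gcd((s - 2)*(s + 1/4)*(s + 1/2), (s + 1/4)*(s + 1/2)*(s + 3)) = s^2 + 3*s/4 + 1/8
(4) = gcd((z - 5)*(z + 2)^2, (z - 4)*(z + 2)*(z + 6)) = z + 2
(5) = gcd((t - 7)*(t - 6)*(t - 3), (t - 6)^2*(t - 3)) = t^2 - 9*t + 18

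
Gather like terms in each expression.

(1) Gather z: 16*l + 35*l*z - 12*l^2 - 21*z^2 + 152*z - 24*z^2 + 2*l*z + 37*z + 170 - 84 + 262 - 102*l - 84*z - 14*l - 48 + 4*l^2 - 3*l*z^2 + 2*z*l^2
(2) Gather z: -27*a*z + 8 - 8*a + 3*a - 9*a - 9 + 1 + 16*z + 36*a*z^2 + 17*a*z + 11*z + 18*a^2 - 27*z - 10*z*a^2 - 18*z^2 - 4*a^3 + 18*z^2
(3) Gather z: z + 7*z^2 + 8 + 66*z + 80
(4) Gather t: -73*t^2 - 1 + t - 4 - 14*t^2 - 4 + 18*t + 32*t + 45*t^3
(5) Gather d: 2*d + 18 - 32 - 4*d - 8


(1) = -8*l^2 - 100*l + z^2*(-3*l - 45) + z*(2*l^2 + 37*l + 105) + 300
(2) = -4*a^3 + 18*a^2 + 36*a*z^2 - 14*a + z*(-10*a^2 - 10*a)
(3) = 7*z^2 + 67*z + 88
(4) = 45*t^3 - 87*t^2 + 51*t - 9
(5) = -2*d - 22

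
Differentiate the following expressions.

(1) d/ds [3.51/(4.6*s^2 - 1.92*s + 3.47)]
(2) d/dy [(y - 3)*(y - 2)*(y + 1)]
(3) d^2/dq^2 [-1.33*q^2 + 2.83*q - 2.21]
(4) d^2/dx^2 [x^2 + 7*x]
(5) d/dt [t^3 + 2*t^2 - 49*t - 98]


(1) = (6.7392 - 32.292*s)/(4.6*s^2 - 1.92*s + 3.47)^2
(2) = 3*y^2 - 8*y + 1
(3) = -2.66000000000000
(4) = 2
(5) = 3*t^2 + 4*t - 49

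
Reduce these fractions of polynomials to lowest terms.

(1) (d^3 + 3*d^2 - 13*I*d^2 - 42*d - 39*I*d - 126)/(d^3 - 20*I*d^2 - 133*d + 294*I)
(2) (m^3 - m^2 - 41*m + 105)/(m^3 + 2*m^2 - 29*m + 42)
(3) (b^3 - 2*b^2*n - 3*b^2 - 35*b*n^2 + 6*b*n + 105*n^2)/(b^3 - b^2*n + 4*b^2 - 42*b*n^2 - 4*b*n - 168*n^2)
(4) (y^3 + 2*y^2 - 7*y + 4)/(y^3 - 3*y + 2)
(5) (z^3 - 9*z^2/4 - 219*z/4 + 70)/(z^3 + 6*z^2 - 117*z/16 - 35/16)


(1) = (d + 3)/(d - 7*I)
(2) = (m - 5)/(m - 2)
(3) = (b^2 + 5*b*n - 3*b - 15*n)/(b^2 + 6*b*n + 4*b + 24*n)
(4) = (y + 4)/(y + 2)
(5) = (4*z - 32)/(4*z + 1)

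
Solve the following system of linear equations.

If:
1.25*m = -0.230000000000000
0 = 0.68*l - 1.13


Then:
l = 1.66
m = -0.18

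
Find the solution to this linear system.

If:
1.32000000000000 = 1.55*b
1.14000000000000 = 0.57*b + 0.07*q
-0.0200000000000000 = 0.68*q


Then:
No Solution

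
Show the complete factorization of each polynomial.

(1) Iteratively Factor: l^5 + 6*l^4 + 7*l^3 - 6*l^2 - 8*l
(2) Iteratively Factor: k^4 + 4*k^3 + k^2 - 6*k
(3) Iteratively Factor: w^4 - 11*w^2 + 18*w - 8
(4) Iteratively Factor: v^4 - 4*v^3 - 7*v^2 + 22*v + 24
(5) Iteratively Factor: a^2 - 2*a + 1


(1) = (l + 4)*(l^4 + 2*l^3 - l^2 - 2*l) = (l - 1)*(l + 4)*(l^3 + 3*l^2 + 2*l) = l*(l - 1)*(l + 4)*(l^2 + 3*l + 2) = l*(l - 1)*(l + 1)*(l + 4)*(l + 2)
(2) = (k + 2)*(k^3 + 2*k^2 - 3*k) = (k + 2)*(k + 3)*(k^2 - k) = (k - 1)*(k + 2)*(k + 3)*(k)
(3) = (w + 4)*(w^3 - 4*w^2 + 5*w - 2) = (w - 1)*(w + 4)*(w^2 - 3*w + 2) = (w - 2)*(w - 1)*(w + 4)*(w - 1)
(4) = (v - 3)*(v^3 - v^2 - 10*v - 8) = (v - 3)*(v + 1)*(v^2 - 2*v - 8) = (v - 4)*(v - 3)*(v + 1)*(v + 2)
(5) = (a - 1)*(a - 1)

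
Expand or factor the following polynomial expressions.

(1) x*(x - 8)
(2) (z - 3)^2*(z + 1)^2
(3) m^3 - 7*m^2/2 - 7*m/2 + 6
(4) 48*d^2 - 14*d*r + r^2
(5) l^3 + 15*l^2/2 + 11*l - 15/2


(1) = x^2 - 8*x
(2) = z^4 - 4*z^3 - 2*z^2 + 12*z + 9
(3) = (m - 4)*(m - 1)*(m + 3/2)
(4) = (-8*d + r)*(-6*d + r)
(5) = (l - 1/2)*(l + 3)*(l + 5)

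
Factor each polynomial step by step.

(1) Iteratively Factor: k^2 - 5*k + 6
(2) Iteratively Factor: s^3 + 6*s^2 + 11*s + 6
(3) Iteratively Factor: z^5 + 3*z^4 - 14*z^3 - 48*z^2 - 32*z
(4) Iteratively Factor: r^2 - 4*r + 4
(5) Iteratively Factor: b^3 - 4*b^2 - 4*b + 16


(1) = (k - 3)*(k - 2)
(2) = (s + 2)*(s^2 + 4*s + 3) = (s + 2)*(s + 3)*(s + 1)
(3) = (z + 1)*(z^4 + 2*z^3 - 16*z^2 - 32*z) = z*(z + 1)*(z^3 + 2*z^2 - 16*z - 32) = z*(z + 1)*(z + 2)*(z^2 - 16) = z*(z - 4)*(z + 1)*(z + 2)*(z + 4)
(4) = (r - 2)*(r - 2)
(5) = (b - 4)*(b^2 - 4) = (b - 4)*(b - 2)*(b + 2)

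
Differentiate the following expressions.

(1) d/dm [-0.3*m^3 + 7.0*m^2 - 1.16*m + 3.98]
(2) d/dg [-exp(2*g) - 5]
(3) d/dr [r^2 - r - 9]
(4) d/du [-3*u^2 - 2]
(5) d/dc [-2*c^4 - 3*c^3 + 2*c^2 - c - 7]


(1) = -0.9*m^2 + 14.0*m - 1.16
(2) = -2*exp(2*g)
(3) = 2*r - 1
(4) = -6*u
(5) = -8*c^3 - 9*c^2 + 4*c - 1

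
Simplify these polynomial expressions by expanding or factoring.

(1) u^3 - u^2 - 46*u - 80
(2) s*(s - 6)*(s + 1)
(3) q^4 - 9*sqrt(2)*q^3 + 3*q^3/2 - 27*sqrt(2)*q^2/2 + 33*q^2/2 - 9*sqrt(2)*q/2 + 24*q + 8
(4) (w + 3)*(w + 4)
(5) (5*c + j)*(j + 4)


(1) = (u - 8)*(u + 2)*(u + 5)
(2) = s^3 - 5*s^2 - 6*s
(3) = (q + 1/2)*(q + 1)*(q - 8*sqrt(2))*(q - sqrt(2))
(4) = w^2 + 7*w + 12
(5) = 5*c*j + 20*c + j^2 + 4*j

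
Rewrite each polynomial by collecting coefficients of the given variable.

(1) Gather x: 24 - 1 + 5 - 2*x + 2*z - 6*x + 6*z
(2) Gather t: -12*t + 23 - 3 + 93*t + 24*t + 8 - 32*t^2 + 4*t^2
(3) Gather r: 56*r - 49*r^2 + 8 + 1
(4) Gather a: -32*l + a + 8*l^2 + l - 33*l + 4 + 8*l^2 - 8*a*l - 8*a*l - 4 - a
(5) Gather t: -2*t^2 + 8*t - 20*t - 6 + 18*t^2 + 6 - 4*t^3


(1) = -8*x + 8*z + 28
(2) = -28*t^2 + 105*t + 28
(3) = -49*r^2 + 56*r + 9
(4) = -16*a*l + 16*l^2 - 64*l
(5) = -4*t^3 + 16*t^2 - 12*t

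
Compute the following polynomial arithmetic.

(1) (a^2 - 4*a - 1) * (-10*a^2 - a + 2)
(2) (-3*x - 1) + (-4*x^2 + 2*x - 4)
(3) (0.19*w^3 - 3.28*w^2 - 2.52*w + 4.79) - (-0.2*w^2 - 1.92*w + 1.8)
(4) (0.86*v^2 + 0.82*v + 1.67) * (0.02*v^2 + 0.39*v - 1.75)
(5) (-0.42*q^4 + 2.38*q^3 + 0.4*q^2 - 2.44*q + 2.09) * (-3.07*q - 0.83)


(1) = -10*a^4 + 39*a^3 + 16*a^2 - 7*a - 2
(2) = -4*x^2 - x - 5
(3) = 0.19*w^3 - 3.08*w^2 - 0.6*w + 2.99
(4) = 0.0172*v^4 + 0.3518*v^3 - 1.1518*v^2 - 0.7837*v - 2.9225
(5) = 1.2894*q^5 - 6.958*q^4 - 3.2034*q^3 + 7.1588*q^2 - 4.3911*q - 1.7347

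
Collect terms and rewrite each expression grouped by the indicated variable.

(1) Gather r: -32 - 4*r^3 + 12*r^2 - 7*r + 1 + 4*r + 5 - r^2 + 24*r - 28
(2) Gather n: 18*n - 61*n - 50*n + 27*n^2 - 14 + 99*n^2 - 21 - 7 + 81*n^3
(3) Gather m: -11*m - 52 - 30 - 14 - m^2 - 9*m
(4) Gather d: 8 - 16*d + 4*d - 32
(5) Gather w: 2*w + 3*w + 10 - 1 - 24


(1) = -4*r^3 + 11*r^2 + 21*r - 54
(2) = 81*n^3 + 126*n^2 - 93*n - 42
(3) = -m^2 - 20*m - 96
(4) = -12*d - 24
(5) = 5*w - 15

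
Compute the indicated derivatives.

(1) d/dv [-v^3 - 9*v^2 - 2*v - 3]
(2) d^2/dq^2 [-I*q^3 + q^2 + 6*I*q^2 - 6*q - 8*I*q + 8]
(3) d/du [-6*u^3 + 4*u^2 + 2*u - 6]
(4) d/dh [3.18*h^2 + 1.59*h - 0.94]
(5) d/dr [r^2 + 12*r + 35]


(1) = -3*v^2 - 18*v - 2
(2) = -6*I*q + 2 + 12*I
(3) = -18*u^2 + 8*u + 2
(4) = 6.36*h + 1.59
(5) = 2*r + 12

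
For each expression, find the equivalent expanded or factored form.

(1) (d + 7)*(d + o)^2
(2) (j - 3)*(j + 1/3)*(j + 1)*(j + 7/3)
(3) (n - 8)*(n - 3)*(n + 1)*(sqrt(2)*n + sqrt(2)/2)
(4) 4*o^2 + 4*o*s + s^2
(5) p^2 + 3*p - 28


(1) = d^3 + 2*d^2*o + 7*d^2 + d*o^2 + 14*d*o + 7*o^2
(2) = j^4 + 2*j^3/3 - 68*j^2/9 - 86*j/9 - 7/3
(3) = sqrt(2)*n^4 - 19*sqrt(2)*n^3/2 + 8*sqrt(2)*n^2 + 61*sqrt(2)*n/2 + 12*sqrt(2)
(4) = (2*o + s)^2
(5) = (p - 4)*(p + 7)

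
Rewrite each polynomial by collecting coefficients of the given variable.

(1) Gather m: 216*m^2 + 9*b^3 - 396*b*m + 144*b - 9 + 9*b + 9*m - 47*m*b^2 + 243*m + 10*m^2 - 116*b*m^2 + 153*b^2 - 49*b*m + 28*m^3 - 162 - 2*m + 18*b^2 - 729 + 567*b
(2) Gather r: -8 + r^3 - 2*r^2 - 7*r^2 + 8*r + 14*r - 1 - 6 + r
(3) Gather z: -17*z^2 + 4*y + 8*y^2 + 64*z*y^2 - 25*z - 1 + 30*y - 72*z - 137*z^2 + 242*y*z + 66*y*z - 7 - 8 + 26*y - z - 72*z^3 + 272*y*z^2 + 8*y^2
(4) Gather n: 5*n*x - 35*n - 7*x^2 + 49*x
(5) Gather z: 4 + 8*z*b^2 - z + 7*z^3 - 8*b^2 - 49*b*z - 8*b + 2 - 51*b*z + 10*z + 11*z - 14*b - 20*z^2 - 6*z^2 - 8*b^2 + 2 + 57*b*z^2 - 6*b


(1) = 9*b^3 + 171*b^2 + 720*b + 28*m^3 + m^2*(226 - 116*b) + m*(-47*b^2 - 445*b + 250) - 900
(2) = r^3 - 9*r^2 + 23*r - 15
(3) = 16*y^2 + 60*y - 72*z^3 + z^2*(272*y - 154) + z*(64*y^2 + 308*y - 98) - 16
(4) = n*(5*x - 35) - 7*x^2 + 49*x
(5) = -16*b^2 - 28*b + 7*z^3 + z^2*(57*b - 26) + z*(8*b^2 - 100*b + 20) + 8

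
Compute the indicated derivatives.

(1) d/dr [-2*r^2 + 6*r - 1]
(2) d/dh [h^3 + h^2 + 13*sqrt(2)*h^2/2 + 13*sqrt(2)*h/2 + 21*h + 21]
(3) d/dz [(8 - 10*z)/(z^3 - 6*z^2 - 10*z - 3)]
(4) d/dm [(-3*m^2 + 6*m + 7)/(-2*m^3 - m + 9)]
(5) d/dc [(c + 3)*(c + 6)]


(1) = 6 - 4*r
(2) = 3*h^2 + 2*h + 13*sqrt(2)*h + 13*sqrt(2)/2 + 21
(3) = 2*(10*z^3 - 42*z^2 + 48*z + 55)/(z^6 - 12*z^5 + 16*z^4 + 114*z^3 + 136*z^2 + 60*z + 9)
(4) = (6*(m - 1)*(2*m^3 + m - 9) + (6*m^2 + 1)*(-3*m^2 + 6*m + 7))/(2*m^3 + m - 9)^2
(5) = 2*c + 9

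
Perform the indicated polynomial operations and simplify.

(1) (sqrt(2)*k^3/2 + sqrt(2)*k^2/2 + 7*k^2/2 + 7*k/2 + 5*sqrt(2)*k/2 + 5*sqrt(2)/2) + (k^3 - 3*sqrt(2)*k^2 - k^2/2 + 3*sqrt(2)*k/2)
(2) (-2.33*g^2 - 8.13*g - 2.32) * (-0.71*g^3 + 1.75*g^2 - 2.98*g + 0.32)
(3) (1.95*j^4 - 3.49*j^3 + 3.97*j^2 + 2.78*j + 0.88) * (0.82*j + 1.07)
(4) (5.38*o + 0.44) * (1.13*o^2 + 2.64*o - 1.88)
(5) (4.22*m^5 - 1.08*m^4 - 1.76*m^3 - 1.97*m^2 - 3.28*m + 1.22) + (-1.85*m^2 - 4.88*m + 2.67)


(1) = sqrt(2)*k^3/2 + k^3 - 5*sqrt(2)*k^2/2 + 3*k^2 + 7*k/2 + 4*sqrt(2)*k + 5*sqrt(2)/2
(2) = 1.6543*g^5 + 1.6948*g^4 - 5.6369*g^3 + 19.4218*g^2 + 4.312*g - 0.7424
(3) = 1.599*j^5 - 0.7753*j^4 - 0.4789*j^3 + 6.5275*j^2 + 3.6962*j + 0.9416
(4) = 6.0794*o^3 + 14.7004*o^2 - 8.9528*o - 0.8272
(5) = 4.22*m^5 - 1.08*m^4 - 1.76*m^3 - 3.82*m^2 - 8.16*m + 3.89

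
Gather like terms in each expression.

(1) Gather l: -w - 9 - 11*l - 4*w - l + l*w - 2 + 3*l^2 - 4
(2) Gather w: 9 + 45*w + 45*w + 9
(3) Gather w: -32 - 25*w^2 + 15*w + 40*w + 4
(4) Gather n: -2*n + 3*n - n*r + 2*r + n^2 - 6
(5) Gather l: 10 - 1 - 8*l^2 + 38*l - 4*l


(1) = 3*l^2 + l*(w - 12) - 5*w - 15
(2) = 90*w + 18
(3) = -25*w^2 + 55*w - 28
(4) = n^2 + n*(1 - r) + 2*r - 6
(5) = -8*l^2 + 34*l + 9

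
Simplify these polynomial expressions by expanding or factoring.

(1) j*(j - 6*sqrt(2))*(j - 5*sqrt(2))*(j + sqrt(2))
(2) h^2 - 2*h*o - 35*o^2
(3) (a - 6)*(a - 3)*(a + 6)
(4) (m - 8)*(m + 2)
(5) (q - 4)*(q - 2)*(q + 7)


(1) = j^4 - 10*sqrt(2)*j^3 + 38*j^2 + 60*sqrt(2)*j
(2) = (h - 7*o)*(h + 5*o)
(3) = a^3 - 3*a^2 - 36*a + 108
(4) = m^2 - 6*m - 16
(5) = q^3 + q^2 - 34*q + 56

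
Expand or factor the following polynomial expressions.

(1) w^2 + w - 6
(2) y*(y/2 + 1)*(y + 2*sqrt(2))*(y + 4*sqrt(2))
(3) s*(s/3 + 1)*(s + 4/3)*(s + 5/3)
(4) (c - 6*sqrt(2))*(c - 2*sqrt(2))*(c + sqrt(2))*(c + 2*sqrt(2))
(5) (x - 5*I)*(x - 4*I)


(1) = (w - 2)*(w + 3)
(2) = y^4/2 + y^3 + 3*sqrt(2)*y^3 + 8*y^2 + 6*sqrt(2)*y^2 + 16*y
(3) = s^4/3 + 2*s^3 + 101*s^2/27 + 20*s/9
(4) = c^4 - 5*sqrt(2)*c^3 - 20*c^2 + 40*sqrt(2)*c + 96
(5) = x^2 - 9*I*x - 20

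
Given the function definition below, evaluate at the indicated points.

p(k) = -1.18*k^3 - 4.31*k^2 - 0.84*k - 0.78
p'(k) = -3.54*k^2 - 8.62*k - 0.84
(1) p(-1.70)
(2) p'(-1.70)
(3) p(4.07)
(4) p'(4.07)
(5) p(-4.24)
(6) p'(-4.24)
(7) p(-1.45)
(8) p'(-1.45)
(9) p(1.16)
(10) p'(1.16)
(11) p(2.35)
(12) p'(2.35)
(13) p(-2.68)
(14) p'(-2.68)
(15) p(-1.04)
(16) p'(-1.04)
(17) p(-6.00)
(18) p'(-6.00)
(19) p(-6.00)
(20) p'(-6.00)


(1) = -6.01
(2) = 3.58
(3) = -155.15
(4) = -94.56
(5) = 15.24
(6) = -27.93
(7) = -5.03
(8) = 4.22
(9) = -9.40
(10) = -15.60
(11) = -41.87
(12) = -40.65
(13) = -6.77
(14) = -3.16
(15) = -3.24
(16) = 4.30
(17) = 103.98
(18) = -76.56
(19) = 103.98
(20) = -76.56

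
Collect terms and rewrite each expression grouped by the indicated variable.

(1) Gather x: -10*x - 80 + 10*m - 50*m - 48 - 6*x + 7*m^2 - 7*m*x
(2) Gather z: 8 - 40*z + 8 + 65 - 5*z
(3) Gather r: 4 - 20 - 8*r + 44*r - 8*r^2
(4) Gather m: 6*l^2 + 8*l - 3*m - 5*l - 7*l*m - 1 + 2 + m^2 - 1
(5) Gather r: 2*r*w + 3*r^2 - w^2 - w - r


(1) = 7*m^2 - 40*m + x*(-7*m - 16) - 128
(2) = 81 - 45*z
(3) = -8*r^2 + 36*r - 16
(4) = 6*l^2 + 3*l + m^2 + m*(-7*l - 3)
(5) = 3*r^2 + r*(2*w - 1) - w^2 - w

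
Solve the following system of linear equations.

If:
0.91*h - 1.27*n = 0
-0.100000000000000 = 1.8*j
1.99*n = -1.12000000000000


Then:
h = -0.79
j = -0.06
n = -0.56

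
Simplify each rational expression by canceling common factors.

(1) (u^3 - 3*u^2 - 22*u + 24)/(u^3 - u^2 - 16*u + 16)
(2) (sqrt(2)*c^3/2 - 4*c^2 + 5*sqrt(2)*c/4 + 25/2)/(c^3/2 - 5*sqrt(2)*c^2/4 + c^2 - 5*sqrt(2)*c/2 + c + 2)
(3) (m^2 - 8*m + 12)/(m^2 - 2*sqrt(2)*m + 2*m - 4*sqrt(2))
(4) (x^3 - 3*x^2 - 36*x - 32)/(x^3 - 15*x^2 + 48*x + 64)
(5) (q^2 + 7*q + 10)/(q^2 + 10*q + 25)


(1) = (u - 6)/(u - 4)
(2) = (8*sqrt(2)*c^3 - 64*c^2 + 20*sqrt(2)*c + 200)/(8*c^3 + c^2*(16 - 20*sqrt(2)) + c*(16 - 40*sqrt(2)) + 32)
(3) = (m^2 - 8*m + 12)/(m^2 + m*(2 - 2*sqrt(2)) - 4*sqrt(2))
(4) = (x + 4)/(x - 8)
(5) = (q + 2)/(q + 5)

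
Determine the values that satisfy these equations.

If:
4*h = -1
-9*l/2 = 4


Then:
h = -1/4
l = -8/9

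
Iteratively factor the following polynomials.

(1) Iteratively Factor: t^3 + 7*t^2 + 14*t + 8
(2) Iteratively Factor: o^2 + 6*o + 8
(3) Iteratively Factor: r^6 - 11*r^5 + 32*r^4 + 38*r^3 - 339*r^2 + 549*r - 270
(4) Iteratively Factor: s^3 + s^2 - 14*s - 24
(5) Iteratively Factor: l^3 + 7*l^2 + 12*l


(1) = (t + 4)*(t^2 + 3*t + 2) = (t + 2)*(t + 4)*(t + 1)
(2) = (o + 4)*(o + 2)
(3) = (r - 3)*(r^5 - 8*r^4 + 8*r^3 + 62*r^2 - 153*r + 90) = (r - 3)*(r - 1)*(r^4 - 7*r^3 + r^2 + 63*r - 90) = (r - 3)^2*(r - 1)*(r^3 - 4*r^2 - 11*r + 30) = (r - 5)*(r - 3)^2*(r - 1)*(r^2 + r - 6) = (r - 5)*(r - 3)^2*(r - 1)*(r + 3)*(r - 2)
(4) = (s - 4)*(s^2 + 5*s + 6) = (s - 4)*(s + 3)*(s + 2)
(5) = (l + 3)*(l^2 + 4*l) = l*(l + 3)*(l + 4)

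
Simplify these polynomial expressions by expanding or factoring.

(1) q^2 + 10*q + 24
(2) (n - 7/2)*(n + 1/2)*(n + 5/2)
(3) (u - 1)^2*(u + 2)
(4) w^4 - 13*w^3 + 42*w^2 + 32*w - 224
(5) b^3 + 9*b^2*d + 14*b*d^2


(1) = (q + 4)*(q + 6)
(2) = n^3 - n^2/2 - 37*n/4 - 35/8
(3) = u^3 - 3*u + 2
(4) = (w - 7)*(w - 4)^2*(w + 2)
(5) = b*(b + 2*d)*(b + 7*d)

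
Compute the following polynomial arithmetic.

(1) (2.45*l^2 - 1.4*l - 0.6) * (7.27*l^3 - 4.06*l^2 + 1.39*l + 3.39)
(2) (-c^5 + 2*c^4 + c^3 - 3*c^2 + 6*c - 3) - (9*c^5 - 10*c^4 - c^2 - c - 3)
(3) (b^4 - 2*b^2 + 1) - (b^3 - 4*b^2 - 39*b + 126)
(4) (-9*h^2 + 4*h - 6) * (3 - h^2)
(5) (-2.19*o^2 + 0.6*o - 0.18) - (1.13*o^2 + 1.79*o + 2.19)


(1) = 17.8115*l^5 - 20.125*l^4 + 4.7275*l^3 + 8.7955*l^2 - 5.58*l - 2.034
(2) = -10*c^5 + 12*c^4 + c^3 - 2*c^2 + 7*c
(3) = b^4 - b^3 + 2*b^2 + 39*b - 125
(4) = 9*h^4 - 4*h^3 - 21*h^2 + 12*h - 18
(5) = -3.32*o^2 - 1.19*o - 2.37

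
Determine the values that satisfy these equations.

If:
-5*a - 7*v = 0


Then:
a = -7*v/5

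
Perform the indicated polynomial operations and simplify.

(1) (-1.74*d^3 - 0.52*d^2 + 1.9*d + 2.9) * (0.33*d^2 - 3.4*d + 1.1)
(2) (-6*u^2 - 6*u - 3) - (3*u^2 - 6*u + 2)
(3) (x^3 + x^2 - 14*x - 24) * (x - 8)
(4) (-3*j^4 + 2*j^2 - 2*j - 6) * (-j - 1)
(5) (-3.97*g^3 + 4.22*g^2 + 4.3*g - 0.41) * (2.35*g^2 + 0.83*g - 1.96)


(1) = -0.5742*d^5 + 5.7444*d^4 + 0.481*d^3 - 6.075*d^2 - 7.77*d + 3.19
(2) = -9*u^2 - 5
(3) = x^4 - 7*x^3 - 22*x^2 + 88*x + 192
(4) = 3*j^5 + 3*j^4 - 2*j^3 + 8*j + 6
(5) = -9.3295*g^5 + 6.6219*g^4 + 21.3888*g^3 - 5.6657*g^2 - 8.7683*g + 0.8036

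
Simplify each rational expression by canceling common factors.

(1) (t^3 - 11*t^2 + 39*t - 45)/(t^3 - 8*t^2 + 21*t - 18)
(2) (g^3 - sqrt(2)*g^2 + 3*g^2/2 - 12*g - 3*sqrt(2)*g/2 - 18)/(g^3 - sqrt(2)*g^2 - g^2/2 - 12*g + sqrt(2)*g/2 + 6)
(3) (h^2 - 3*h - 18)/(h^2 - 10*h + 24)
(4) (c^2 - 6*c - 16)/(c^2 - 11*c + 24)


(1) = (t - 5)/(t - 2)
(2) = (4*g + 6)/(4*g - 2)
(3) = (h + 3)/(h - 4)
(4) = (c + 2)/(c - 3)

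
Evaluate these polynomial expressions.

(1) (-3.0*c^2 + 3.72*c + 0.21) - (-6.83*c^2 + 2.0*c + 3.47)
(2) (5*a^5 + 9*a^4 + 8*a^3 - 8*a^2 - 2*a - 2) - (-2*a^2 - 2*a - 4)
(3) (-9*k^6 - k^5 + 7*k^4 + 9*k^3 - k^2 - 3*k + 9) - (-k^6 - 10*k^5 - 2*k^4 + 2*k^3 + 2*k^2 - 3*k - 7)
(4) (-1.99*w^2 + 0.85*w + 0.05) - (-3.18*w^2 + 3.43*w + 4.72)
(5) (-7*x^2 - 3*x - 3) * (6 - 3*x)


(1) = 3.83*c^2 + 1.72*c - 3.26
(2) = 5*a^5 + 9*a^4 + 8*a^3 - 6*a^2 + 2
(3) = -8*k^6 + 9*k^5 + 9*k^4 + 7*k^3 - 3*k^2 + 16
(4) = 1.19*w^2 - 2.58*w - 4.67
(5) = 21*x^3 - 33*x^2 - 9*x - 18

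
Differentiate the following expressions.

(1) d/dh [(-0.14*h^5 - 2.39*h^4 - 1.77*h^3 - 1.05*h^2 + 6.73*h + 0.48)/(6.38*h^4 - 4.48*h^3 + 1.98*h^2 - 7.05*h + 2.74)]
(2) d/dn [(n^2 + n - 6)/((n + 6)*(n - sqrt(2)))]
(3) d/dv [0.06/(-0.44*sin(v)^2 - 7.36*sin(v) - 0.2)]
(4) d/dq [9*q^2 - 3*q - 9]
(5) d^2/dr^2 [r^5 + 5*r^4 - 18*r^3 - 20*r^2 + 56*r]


(1) = (-0.8932*h^8 + 1.2544*h^7 + 21.1682*h^6 + 7.8816*h^5 - 88.3903*h^4 + 46.8138*h^3 - 14.0211*h^2 - 7.6548*h + 21.8242)/(40.7044*h^8 - 57.1648*h^7 + 45.3352*h^6 - 107.6988*h^5 + 102.0508*h^4 - 52.4684*h^3 + 60.5529*h^2 - 38.634*h + 7.5076)
(2) = ((n + 6)*(n - sqrt(2))*(2*n + 1) + (n + 6)*(-n^2 - n + 6) + (n - sqrt(2))*(-n^2 - n + 6))/((n + 6)^2*(n - sqrt(2))^2)
(3) = (0.0528*sin(v) + 0.4416)*cos(v)/(0.44*sin(v)^2 + 7.36*sin(v) + 0.2)^2
(4) = 18*q - 3
(5) = 20*r^3 + 60*r^2 - 108*r - 40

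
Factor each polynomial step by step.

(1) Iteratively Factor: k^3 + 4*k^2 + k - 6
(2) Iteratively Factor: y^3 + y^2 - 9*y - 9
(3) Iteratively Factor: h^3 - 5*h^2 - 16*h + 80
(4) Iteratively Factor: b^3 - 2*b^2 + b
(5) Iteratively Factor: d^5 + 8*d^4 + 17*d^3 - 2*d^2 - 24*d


(1) = (k + 3)*(k^2 + k - 2) = (k - 1)*(k + 3)*(k + 2)
(2) = (y + 1)*(y^2 - 9) = (y - 3)*(y + 1)*(y + 3)
(3) = (h - 4)*(h^2 - h - 20) = (h - 5)*(h - 4)*(h + 4)
(4) = (b - 1)*(b^2 - b) = (b - 1)^2*(b)
(5) = (d + 3)*(d^4 + 5*d^3 + 2*d^2 - 8*d) = (d - 1)*(d + 3)*(d^3 + 6*d^2 + 8*d) = (d - 1)*(d + 3)*(d + 4)*(d^2 + 2*d) = (d - 1)*(d + 2)*(d + 3)*(d + 4)*(d)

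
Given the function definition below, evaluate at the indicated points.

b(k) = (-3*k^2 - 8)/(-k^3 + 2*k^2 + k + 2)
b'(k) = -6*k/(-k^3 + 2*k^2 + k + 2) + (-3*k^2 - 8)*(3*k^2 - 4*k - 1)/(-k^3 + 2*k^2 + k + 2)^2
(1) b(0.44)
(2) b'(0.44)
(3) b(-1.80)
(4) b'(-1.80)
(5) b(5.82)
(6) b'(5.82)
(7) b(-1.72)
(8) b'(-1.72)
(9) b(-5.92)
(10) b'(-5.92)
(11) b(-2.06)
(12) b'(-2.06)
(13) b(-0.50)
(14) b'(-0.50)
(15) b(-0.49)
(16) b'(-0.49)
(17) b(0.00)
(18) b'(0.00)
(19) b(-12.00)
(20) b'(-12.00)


(1) = -3.13
(2) = 1.52
(3) = -1.42
(4) = -0.94
(5) = 0.90
(6) = -0.29
(7) = -1.50
(8) = -1.04
(9) = -0.41
(10) = -0.06
(11) = -1.21
(12) = -0.68
(13) = -4.12
(14) = -1.98
(15) = -4.14
(16) = -1.90
(17) = -4.00
(18) = 2.00
(19) = -0.22
(20) = -0.02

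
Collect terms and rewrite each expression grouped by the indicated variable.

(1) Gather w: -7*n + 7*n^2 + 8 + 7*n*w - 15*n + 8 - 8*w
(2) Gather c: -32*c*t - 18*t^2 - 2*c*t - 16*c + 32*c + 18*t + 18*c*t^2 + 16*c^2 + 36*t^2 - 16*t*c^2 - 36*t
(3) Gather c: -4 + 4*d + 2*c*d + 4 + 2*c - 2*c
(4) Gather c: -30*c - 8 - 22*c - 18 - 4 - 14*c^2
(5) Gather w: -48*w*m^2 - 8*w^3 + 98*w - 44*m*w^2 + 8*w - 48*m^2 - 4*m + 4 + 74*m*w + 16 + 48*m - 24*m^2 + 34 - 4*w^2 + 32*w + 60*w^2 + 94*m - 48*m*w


(1) = 7*n^2 - 22*n + w*(7*n - 8) + 16
(2) = c^2*(16 - 16*t) + c*(18*t^2 - 34*t + 16) + 18*t^2 - 18*t
(3) = 2*c*d + 4*d
(4) = -14*c^2 - 52*c - 30
(5) = -72*m^2 + 138*m - 8*w^3 + w^2*(56 - 44*m) + w*(-48*m^2 + 26*m + 138) + 54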